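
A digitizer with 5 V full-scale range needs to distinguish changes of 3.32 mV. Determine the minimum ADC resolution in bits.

11 bits

Number of steps required ≥ 5 V / 3.32 mV = 1506.02.
Need 2^N ≥ 1506.02; 2^10 = 1024, 2^11 = 2048.
Minimum N = 11.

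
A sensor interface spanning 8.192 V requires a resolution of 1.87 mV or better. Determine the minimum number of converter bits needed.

13 bits

Number of steps required ≥ 8.192 V / 1.87 mV = 4380.75.
Need 2^N ≥ 4380.75; 2^12 = 4096, 2^13 = 8192.
Minimum N = 13.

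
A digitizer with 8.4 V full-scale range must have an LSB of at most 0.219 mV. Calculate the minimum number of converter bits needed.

16 bits

Number of steps required ≥ 8.4 V / 0.219 mV = 38356.16.
Need 2^N ≥ 38356.16; 2^15 = 32768, 2^16 = 65536.
Minimum N = 16.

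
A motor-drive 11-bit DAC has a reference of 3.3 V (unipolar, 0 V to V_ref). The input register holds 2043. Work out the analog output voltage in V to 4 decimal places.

LSB = 3.3 V / 2^11 = 1.611 mV.
V_out = 0 + 2043 × 0.00161133 V = 3.29194 V.

3.2919 V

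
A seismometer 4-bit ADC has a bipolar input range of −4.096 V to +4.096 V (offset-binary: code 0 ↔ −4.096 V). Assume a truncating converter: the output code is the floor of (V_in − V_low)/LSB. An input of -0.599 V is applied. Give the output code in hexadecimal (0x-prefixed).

Full-scale span = 8.192 V; LSB = 8.192/2^4 = 0.5120 V.
Input sits at 6.830 steps above V_low.
Floor → code 6.
In hexadecimal (0x-prefixed): 0x6.

code 0x6 (decimal 6)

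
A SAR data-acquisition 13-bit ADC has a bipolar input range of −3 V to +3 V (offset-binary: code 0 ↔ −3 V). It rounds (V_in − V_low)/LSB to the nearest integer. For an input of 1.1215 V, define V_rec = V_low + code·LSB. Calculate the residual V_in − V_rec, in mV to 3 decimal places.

0.162 mV

Step size: 6 V ÷ 2^13 = 0.732 mV.
Scaled input = 5627.2213 LSBs, so code = 5627.
V_rec = (−3) + 5627·0.000732422 = 1.1213379 V.
Difference: 0.000162109 V → 0.162 mV.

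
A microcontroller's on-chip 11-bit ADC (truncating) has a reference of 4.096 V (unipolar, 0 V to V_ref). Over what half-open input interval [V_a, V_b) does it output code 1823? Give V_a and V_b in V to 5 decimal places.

LSB = 4.096/2^11 = 2.000 mV.
V_a = V_low + 1823·LSB = 3.646 V; V_b = V_low + 1824·LSB = 3.648 V.

[3.64600 V, 3.64800 V)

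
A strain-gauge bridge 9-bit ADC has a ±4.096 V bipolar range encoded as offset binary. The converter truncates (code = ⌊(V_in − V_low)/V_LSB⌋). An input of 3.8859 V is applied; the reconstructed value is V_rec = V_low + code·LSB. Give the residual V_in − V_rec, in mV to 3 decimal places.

LSB = 8.192/2^9 = 16.000 mV.
(3.8859 − (−4.096))/0.016 = 498.8687; ⌊·⌋ gives code 498.
Reconstructed: 3.872 V.
V_in − V_rec = 0.0139 V = 13.900 mV.

13.900 mV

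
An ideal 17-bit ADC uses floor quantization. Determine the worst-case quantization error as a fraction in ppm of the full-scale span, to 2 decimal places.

7.63 ppm

Truncating → worst-case error = 1 LSB = V_FS/2^17, so 1e+06/131072 = 7.62939 ppm of full scale.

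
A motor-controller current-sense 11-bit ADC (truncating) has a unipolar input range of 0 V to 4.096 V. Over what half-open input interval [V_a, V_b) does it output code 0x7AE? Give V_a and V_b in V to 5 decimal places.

[3.93200 V, 3.93400 V)

LSB = 4.096/2^11 = 2.000 mV.
Code 0x7AE = 1966 decimal.
V_a = V_low + 1966·LSB = 3.932 V; V_b = V_low + 1967·LSB = 3.934 V.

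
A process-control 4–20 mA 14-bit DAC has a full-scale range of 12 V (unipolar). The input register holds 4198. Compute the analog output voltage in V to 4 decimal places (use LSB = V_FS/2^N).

LSB = 12 V / 2^14 = 0.732 mV.
V_out = 0 + 4198 × 0.000732422 V = 3.07471 V.

3.0747 V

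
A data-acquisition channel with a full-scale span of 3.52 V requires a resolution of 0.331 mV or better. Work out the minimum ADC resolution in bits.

Number of steps required ≥ 3.52 V / 0.331 mV = 10634.44.
Need 2^N ≥ 10634.44; 2^13 = 8192, 2^14 = 16384.
Minimum N = 14.

14 bits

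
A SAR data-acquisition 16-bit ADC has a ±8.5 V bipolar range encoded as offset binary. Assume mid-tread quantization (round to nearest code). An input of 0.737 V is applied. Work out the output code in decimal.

With 65536 levels over 17 V, one step is 259.40 µV.
(V_in − V_low)/LSB = (0.737 − (−8.5)) / 0.000259399 = 35609.178.
So the output code is 35609.

code 35609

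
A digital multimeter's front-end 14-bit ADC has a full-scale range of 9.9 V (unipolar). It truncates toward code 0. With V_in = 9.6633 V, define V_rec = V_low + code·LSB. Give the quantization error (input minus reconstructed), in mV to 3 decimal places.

LSB = 9.9/2^14 = 0.604 mV.
(9.6633 − 0)/0.000604248 = 15992.2735; ⌊·⌋ gives code 15992.
Code 15992 maps back to 0 + 15992×0.000604248 V = 9.6631348 V.
V_in − V_rec = 0.000165234 V = 0.165 mV.

0.165 mV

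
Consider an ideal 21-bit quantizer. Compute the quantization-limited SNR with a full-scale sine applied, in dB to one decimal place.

SNR ≈ 6.02·N + 1.76 dB = 6.02·21 + 1.76 = 128.18 dB.

128.2 dB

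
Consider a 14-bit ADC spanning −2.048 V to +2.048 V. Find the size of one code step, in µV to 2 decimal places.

Full-scale span = 4.096 V.
LSB = 4.096 / 2^14 = 4.096 / 16384 = 0.00025 V = 250.00 µV.

250.00 µV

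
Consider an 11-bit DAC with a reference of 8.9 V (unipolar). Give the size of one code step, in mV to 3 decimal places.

4.346 mV

Full-scale span = 8.9 V.
LSB = 8.9 / 2^11 = 8.9 / 2048 = 0.0043457 V = 4.346 mV.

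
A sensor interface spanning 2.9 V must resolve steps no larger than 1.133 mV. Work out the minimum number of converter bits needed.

Number of steps required ≥ 2.9 V / 1.133 mV = 2559.58.
Need 2^N ≥ 2559.58; 2^11 = 2048, 2^12 = 4096.
Minimum N = 12.

12 bits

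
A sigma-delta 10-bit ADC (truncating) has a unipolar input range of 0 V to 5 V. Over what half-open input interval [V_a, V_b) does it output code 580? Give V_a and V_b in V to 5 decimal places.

[2.83203 V, 2.83691 V)

LSB = 5/2^10 = 4.883 mV.
V_a = V_low + 580·LSB = 2.83203 V; V_b = V_low + 581·LSB = 2.83691 V.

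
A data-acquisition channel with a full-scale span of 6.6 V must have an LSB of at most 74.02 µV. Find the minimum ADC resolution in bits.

Number of steps required ≥ 6.6 V / 74.02 µV = 89165.09.
Need 2^N ≥ 89165.09; 2^16 = 65536, 2^17 = 131072.
Minimum N = 17.

17 bits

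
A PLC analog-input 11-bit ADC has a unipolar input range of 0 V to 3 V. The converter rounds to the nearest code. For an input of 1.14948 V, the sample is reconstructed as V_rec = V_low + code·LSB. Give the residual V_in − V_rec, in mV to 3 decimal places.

-0.422 mV

LSB = 3/2^11 = 1.465 mV.
(V_in − V_low)/LSB = (1.14948 − 0)/0.00146484 = 784.7117 → code 785 (round).
Code 785 maps back to 0 + 785×0.00146484 V = 1.1499023 V.
V_in − V_rec = -0.000422344 V = -0.422 mV.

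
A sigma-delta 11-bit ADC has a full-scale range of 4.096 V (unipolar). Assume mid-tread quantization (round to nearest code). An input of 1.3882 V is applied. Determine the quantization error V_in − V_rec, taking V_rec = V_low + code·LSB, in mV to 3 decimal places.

0.200 mV

Step size: 4.096 V ÷ 2^11 = 2.000 mV.
(1.3882 − 0)/0.002 = 694.1000; round gives code 694.
Reconstructed: 1.388 V.
Error = 1.3882 − 1.388 = 0.0002 V = 0.200 mV.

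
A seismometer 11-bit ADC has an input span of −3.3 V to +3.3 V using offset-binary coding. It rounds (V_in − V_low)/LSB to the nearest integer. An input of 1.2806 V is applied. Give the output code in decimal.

With 2048 levels over 6.6 V, one step is 3.223 mV.
(V_in − V_low)/LSB = (1.2806 − (−3.3)) / 0.00322266 = 1421.374.
round(1421.374) = 1421.

code 1421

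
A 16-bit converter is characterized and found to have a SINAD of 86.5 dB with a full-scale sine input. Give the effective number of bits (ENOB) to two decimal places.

14.08 bits

ENOB = (SINAD − 1.76) / 6.02 = (86.5 − 1.76)/6.02 = 14.076.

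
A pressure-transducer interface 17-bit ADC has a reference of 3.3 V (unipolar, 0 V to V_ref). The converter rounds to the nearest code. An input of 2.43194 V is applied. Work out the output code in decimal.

code 96594

With 131072 levels over 3.3 V, one step is 25.18 µV.
Input sits at 96593.709 steps above V_low.
So the output code is 96594.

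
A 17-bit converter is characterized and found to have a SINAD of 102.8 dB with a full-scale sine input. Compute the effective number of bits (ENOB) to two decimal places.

ENOB = (SINAD − 1.76) / 6.02 = (102.8 − 1.76)/6.02 = 16.784.

16.78 bits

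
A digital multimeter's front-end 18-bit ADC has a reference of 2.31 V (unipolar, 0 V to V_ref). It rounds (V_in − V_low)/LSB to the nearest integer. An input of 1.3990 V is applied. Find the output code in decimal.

code 158762

LSB = 2.31 V / 262144 = 8.81 µV.
(V_in − V_low)/LSB = (1.3990 − 0) / 8.81195e-06 = 158761.669.
Round → code 158762.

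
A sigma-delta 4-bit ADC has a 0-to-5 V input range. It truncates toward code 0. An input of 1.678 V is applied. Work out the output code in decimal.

With 16 levels over 5 V, one step is 312.500 mV.
(V_in − V_low)/LSB = (1.678 − 0) / 0.3125 = 5.370.
⌊·⌋(5.370) = 5.

code 5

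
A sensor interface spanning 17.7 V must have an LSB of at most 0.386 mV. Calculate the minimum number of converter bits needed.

16 bits

Number of steps required ≥ 17.7 V / 0.386 mV = 45854.92.
Need 2^N ≥ 45854.92; 2^15 = 32768, 2^16 = 65536.
Minimum N = 16.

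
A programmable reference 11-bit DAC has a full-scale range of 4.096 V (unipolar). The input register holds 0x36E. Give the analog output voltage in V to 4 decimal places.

LSB = 4.096 V / 2^11 = 2.000 mV.
Code 0x36E = 878 decimal.
V_out = 0 + 878 × 0.002 V = 1.756 V.

1.7560 V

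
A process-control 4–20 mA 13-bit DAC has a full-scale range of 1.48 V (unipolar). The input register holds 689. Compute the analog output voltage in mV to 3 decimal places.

124.478 mV

LSB = 1.48 V / 2^13 = 180.66 µV.
V_out = 0 + 689 × 0.000180664 V = 0.124478 V.
= 124.478 mV.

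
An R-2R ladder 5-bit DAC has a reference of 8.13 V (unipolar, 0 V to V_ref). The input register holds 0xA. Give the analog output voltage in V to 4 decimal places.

LSB = 8.13 V / 2^5 = 254.063 mV.
Code 0xA = 10 decimal.
V_out = 0 + 10 × 0.254063 V = 2.54062 V.

2.5406 V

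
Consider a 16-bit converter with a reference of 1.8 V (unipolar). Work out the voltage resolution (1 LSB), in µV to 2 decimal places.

27.47 µV

Full-scale span = 1.8 V.
LSB = 1.8 / 2^16 = 1.8 / 65536 = 2.74658e-05 V = 27.47 µV.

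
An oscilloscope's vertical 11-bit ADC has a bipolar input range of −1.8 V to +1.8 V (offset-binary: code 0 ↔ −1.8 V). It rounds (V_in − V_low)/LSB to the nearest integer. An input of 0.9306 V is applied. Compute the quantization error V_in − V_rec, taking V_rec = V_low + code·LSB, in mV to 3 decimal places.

0.717 mV

LSB = 3.6/2^11 = 1.758 mV.
(V_in − V_low)/LSB = (0.9306 − (−1.8))/0.00175781 = 1553.4080 → code 1553 (round).
Reconstructed: 0.92988281 V.
Error = 0.9306 − 0.92988281 = 0.000717188 V = 0.717 mV.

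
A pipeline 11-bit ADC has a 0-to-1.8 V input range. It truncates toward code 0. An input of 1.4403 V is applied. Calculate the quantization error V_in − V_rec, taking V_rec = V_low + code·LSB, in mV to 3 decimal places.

0.652 mV

LSB = 1.8/2^11 = 0.879 mV.
(1.4403 − 0)/0.000878906 = 1638.7413; ⌊·⌋ gives code 1638.
V_rec = 0 + 1638·0.000878906 = 1.4396484 V.
V_in − V_rec = 0.000651563 V = 0.652 mV.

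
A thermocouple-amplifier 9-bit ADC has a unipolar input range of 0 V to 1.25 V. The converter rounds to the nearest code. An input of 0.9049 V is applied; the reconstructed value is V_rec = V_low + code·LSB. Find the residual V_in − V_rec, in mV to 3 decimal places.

-0.862 mV

Step size: 1.25 V ÷ 2^9 = 2.441 mV.
(0.9049 − 0)/0.00244141 = 370.6470; round gives code 371.
V_rec = 0 + 371·0.00244141 = 0.90576172 V.
V_in − V_rec = -0.000861719 V = -0.862 mV.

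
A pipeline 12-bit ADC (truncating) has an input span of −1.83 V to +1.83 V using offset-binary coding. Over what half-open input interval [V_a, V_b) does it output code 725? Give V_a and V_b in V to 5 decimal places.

LSB = 3.66/2^12 = 0.894 mV.
V_a = V_low + 725·LSB = -1.18217 V; V_b = V_low + 726·LSB = -1.18128 V.

[-1.18217 V, -1.18128 V)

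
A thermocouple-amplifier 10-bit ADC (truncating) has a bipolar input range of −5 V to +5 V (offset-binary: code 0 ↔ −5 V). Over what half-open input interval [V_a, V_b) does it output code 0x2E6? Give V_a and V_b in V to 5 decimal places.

LSB = 10/2^10 = 9.766 mV.
Code 0x2E6 = 742 decimal.
V_a = V_low + 742·LSB = 2.24609 V; V_b = V_low + 743·LSB = 2.25586 V.

[2.24609 V, 2.25586 V)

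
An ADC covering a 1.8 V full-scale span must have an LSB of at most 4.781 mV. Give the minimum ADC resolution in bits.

Number of steps required ≥ 1.8 V / 4.781 mV = 376.49.
Need 2^N ≥ 376.49; 2^8 = 256, 2^9 = 512.
Minimum N = 9.

9 bits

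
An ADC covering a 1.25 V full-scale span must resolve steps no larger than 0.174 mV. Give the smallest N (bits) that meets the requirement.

13 bits

Number of steps required ≥ 1.25 V / 0.174 mV = 7183.91.
Need 2^N ≥ 7183.91; 2^12 = 4096, 2^13 = 8192.
Minimum N = 13.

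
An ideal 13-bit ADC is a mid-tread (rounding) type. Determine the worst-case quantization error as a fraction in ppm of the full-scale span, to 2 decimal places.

Rounding → worst-case error = ½ LSB = V_FS/2^14, so 1e+06/16384 = 61.0352 ppm of full scale.

61.04 ppm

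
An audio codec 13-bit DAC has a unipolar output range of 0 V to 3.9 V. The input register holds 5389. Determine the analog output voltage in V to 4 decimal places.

2.5656 V

LSB = 3.9 V / 2^13 = 476.07 µV.
V_out = 0 + 5389 × 0.000476074 V = 2.56556 V.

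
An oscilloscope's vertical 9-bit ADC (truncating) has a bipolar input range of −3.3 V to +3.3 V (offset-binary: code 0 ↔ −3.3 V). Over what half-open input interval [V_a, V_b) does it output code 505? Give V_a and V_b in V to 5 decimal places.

[3.20977 V, 3.22266 V)

LSB = 6.6/2^9 = 12.891 mV.
V_a = V_low + 505·LSB = 3.20977 V; V_b = V_low + 506·LSB = 3.22266 V.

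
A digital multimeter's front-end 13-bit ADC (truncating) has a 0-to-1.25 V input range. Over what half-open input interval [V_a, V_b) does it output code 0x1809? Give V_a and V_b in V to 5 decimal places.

LSB = 1.25/2^13 = 152.59 µV.
Code 0x1809 = 6153 decimal.
V_a = V_low + 6153·LSB = 0.938873 V; V_b = V_low + 6154·LSB = 0.939026 V.

[0.93887 V, 0.93903 V)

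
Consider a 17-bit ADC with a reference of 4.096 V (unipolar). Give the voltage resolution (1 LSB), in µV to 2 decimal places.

Full-scale span = 4.096 V.
LSB = 4.096 / 2^17 = 4.096 / 131072 = 3.125e-05 V = 31.25 µV.

31.25 µV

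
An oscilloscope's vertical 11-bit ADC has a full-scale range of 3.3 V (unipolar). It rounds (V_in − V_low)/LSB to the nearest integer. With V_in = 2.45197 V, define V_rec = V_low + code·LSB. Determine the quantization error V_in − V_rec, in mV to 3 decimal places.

-0.471 mV

LSB = 3.3/2^11 = 1.611 mV.
(2.45197 − 0)/0.00161133 = 1521.7074; round gives code 1522.
Code 1522 maps back to 0 + 1522×0.00161133 V = 2.4524414 V.
Difference: -0.000471406 V → -0.471 mV.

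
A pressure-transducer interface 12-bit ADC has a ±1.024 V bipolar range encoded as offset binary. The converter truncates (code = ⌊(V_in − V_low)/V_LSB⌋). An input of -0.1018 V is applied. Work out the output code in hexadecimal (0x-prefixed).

Full-scale span = 2.048 V; LSB = 2.048/2^12 = 0.500 mV.
(-0.1018 − (−1.024)) / 0.0005 = 1844.400 LSBs.
So the output code is 1844.
In hexadecimal (0x-prefixed): 0x734.

code 0x734 (decimal 1844)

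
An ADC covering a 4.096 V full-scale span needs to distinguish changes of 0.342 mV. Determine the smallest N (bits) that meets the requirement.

14 bits

Number of steps required ≥ 4.096 V / 0.342 mV = 11976.61.
Need 2^N ≥ 11976.61; 2^13 = 8192, 2^14 = 16384.
Minimum N = 14.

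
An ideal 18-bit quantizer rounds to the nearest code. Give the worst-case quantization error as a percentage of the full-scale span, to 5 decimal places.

Rounding → worst-case error = ½ LSB = V_FS/2^19, so 100/524288 = 0.000190735 % of full scale.

0.00019 %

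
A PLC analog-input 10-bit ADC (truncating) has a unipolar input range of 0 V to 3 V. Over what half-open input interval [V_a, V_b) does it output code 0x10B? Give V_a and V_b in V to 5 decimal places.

LSB = 3/2^10 = 2.930 mV.
Code 0x10B = 267 decimal.
V_a = V_low + 267·LSB = 0.782227 V; V_b = V_low + 268·LSB = 0.785156 V.

[0.78223 V, 0.78516 V)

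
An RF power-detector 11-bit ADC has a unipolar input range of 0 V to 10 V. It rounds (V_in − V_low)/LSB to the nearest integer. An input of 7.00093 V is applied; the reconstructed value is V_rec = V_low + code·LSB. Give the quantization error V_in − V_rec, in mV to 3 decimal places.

LSB = 10/2^11 = 4.883 mV.
(7.00093 − 0)/0.00488281 = 1433.7905; round gives code 1434.
V_rec = 0 + 1434·0.00488281 = 7.0019531 V.
Error = 7.00093 − 7.0019531 = -0.00102312 V = -1.023 mV.

-1.023 mV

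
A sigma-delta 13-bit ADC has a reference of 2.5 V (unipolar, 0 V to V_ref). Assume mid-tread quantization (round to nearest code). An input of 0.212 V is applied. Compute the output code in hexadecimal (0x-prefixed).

code 0x2B7 (decimal 695)

With 8192 levels over 2.5 V, one step is 305.18 µV.
Input sits at 694.682 steps above V_low.
round(694.682) = 695.
In hexadecimal (0x-prefixed): 0x2B7.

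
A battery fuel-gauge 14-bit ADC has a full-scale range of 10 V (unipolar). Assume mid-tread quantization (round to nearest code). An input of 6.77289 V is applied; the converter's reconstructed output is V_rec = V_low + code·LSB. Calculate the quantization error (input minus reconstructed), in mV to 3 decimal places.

LSB = 10/2^14 = 0.610 mV.
Scaled input = 11096.7030 LSBs, so code = 11097.
V_rec = 0 + 11097·0.000610352 = 6.7730713 V.
Difference: -0.000181289 V → -0.181 mV.

-0.181 mV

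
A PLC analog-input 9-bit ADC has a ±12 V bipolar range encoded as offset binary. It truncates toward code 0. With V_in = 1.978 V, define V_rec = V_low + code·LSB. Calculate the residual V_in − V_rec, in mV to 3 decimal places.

9.250 mV

Step size: 24 V ÷ 2^9 = 46.875 mV.
(1.978 − (−12))/0.046875 = 298.1973; ⌊·⌋ gives code 298.
Reconstructed: 1.96875 V.
Difference: 0.00925 V → 9.250 mV.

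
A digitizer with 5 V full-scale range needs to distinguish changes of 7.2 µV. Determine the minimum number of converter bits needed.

20 bits

Number of steps required ≥ 5 V / 7.2 µV = 694444.44.
Need 2^N ≥ 694444.44; 2^19 = 524288, 2^20 = 1048576.
Minimum N = 20.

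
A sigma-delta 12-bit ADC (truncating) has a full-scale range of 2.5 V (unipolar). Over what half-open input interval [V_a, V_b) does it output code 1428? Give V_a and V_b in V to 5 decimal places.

[0.87158 V, 0.87219 V)

LSB = 2.5/2^12 = 0.610 mV.
V_a = V_low + 1428·LSB = 0.871582 V; V_b = V_low + 1429·LSB = 0.872192 V.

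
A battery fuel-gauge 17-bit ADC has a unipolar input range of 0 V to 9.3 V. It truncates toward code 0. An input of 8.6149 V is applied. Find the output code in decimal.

Full-scale span = 9.3 V; LSB = 9.3/2^17 = 70.95 µV.
(V_in − V_low)/LSB = (8.6149 − 0) / 7.09534e-05 = 121416.363.
⌊·⌋(121416.363) = 121416.

code 121416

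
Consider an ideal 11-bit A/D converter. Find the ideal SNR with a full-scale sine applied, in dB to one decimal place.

68.0 dB

SNR ≈ 6.02·N + 1.76 dB = 6.02·11 + 1.76 = 67.98 dB.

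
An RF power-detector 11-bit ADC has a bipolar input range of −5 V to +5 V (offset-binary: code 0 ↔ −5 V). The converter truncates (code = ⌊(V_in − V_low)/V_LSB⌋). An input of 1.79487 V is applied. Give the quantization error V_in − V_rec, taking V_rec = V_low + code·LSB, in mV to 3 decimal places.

Step size: 10 V ÷ 2^11 = 4.883 mV.
(V_in − V_low)/LSB = (1.79487 − (−5))/0.00488281 = 1391.5894 → code 1391 (floor).
Reconstructed: 1.7919922 V.
Difference: 0.00287781 V → 2.878 mV.

2.878 mV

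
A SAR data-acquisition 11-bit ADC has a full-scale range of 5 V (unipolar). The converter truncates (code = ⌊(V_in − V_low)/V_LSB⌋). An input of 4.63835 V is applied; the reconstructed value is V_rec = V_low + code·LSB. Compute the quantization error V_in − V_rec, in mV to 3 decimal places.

2.120 mV

LSB = 5/2^11 = 2.441 mV.
(V_in − V_low)/LSB = (4.63835 − 0)/0.00244141 = 1899.8682 → code 1899 (floor).
Reconstructed: 4.6362305 V.
Error = 4.63835 − 4.6362305 = 0.00211953 V = 2.120 mV.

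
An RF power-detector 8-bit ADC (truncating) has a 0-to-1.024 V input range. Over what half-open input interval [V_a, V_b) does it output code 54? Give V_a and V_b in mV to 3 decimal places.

LSB = 1.024/2^8 = 4.000 mV.
V_a = V_low + 54·LSB = 0.216 V; V_b = V_low + 55·LSB = 0.22 V.

[216.000 mV, 220.000 mV)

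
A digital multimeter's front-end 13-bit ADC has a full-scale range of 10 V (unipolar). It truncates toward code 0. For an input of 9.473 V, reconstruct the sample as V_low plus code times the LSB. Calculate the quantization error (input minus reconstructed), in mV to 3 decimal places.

Step size: 10 V ÷ 2^13 = 1.221 mV.
(9.473 − 0)/0.0012207 = 7760.2816; ⌊·⌋ gives code 7760.
Reconstructed: 9.4726562 V.
V_in − V_rec = 0.00034375 V = 0.344 mV.

0.344 mV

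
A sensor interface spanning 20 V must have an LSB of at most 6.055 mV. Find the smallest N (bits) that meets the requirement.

12 bits

Number of steps required ≥ 20 V / 6.055 mV = 3303.06.
Need 2^N ≥ 3303.06; 2^11 = 2048, 2^12 = 4096.
Minimum N = 12.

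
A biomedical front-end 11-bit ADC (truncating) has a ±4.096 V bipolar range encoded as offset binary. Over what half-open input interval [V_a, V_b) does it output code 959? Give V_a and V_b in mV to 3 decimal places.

LSB = 8.192/2^11 = 4.000 mV.
V_a = V_low + 959·LSB = -0.26 V; V_b = V_low + 960·LSB = -0.256 V.

[-260.000 mV, -256.000 mV)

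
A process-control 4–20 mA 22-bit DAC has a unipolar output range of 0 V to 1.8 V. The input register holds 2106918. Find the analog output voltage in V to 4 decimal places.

0.9042 V

LSB = 1.8 V / 2^22 = 0.43 µV.
V_out = 0 + 2106918 × 4.29153e-07 V = 0.904191 V.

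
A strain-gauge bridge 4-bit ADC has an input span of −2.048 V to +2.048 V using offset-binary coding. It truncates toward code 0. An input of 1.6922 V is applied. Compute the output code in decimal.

With 16 levels over 4.096 V, one step is 256.000 mV.
Input sits at 14.610 steps above V_low.
Floor → code 14.

code 14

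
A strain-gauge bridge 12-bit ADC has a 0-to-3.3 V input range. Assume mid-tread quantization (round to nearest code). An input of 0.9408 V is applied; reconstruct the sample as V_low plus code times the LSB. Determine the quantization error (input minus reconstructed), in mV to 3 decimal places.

-0.216 mV

One LSB is 3.3 V / 4096 = 0.806 mV.
(V_in − V_low)/LSB = (0.9408 − 0)/0.000805664 = 1167.7324 → code 1168 (round).
V_rec = 0 + 1168·0.000805664 = 0.94101563 V.
Difference: -0.000215625 V → -0.216 mV.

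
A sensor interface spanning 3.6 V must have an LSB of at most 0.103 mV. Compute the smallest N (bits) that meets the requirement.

16 bits

Number of steps required ≥ 3.6 V / 0.103 mV = 34951.46.
Need 2^N ≥ 34951.46; 2^15 = 32768, 2^16 = 65536.
Minimum N = 16.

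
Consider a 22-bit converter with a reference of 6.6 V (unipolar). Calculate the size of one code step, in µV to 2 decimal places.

1.57 µV

Full-scale span = 6.6 V.
LSB = 6.6 / 2^22 = 6.6 / 4194304 = 1.57356e-06 V = 1.57 µV.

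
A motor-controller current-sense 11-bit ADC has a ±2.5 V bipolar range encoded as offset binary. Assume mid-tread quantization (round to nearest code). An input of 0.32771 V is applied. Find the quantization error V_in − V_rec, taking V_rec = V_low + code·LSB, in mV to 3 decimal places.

0.562 mV

One LSB is 5 V / 2048 = 2.441 mV.
(V_in − V_low)/LSB = (0.32771 − (−2.5))/0.00244141 = 1158.2300 → code 1158 (round).
Reconstructed: 0.32714844 V.
Difference: 0.000561562 V → 0.562 mV.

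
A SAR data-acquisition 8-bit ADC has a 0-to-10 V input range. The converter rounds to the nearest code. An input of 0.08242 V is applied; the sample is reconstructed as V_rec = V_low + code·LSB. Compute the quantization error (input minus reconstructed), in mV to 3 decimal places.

Step size: 10 V ÷ 2^8 = 39.062 mV.
(0.08242 − 0)/0.0390625 = 2.1100; round gives code 2.
V_rec = 0 + 2·0.0390625 = 0.078125 V.
Difference: 0.004295 V → 4.295 mV.

4.295 mV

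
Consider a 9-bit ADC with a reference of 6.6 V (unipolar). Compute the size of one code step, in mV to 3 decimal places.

Full-scale span = 6.6 V.
LSB = 6.6 / 2^9 = 6.6 / 512 = 0.0128906 V = 12.891 mV.

12.891 mV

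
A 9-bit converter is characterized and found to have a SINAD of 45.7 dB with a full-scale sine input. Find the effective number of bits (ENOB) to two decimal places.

ENOB = (SINAD − 1.76) / 6.02 = (45.7 − 1.76)/6.02 = 7.299.

7.30 bits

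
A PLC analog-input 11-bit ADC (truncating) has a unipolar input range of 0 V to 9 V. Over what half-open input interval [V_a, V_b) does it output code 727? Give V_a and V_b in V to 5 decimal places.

LSB = 9/2^11 = 4.395 mV.
V_a = V_low + 727·LSB = 3.19482 V; V_b = V_low + 728·LSB = 3.19922 V.

[3.19482 V, 3.19922 V)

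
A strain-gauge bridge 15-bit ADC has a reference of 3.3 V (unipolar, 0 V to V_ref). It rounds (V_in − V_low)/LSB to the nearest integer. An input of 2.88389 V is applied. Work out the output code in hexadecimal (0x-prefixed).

With 32768 levels over 3.3 V, one step is 100.71 µV.
Input sits at 28636.154 steps above V_low.
So the output code is 28636.
In hexadecimal (0x-prefixed): 0x6FDC.

code 0x6FDC (decimal 28636)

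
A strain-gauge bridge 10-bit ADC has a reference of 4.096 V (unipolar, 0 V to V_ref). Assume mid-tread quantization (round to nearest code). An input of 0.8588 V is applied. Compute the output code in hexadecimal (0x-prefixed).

code 0xD7 (decimal 215)

Full-scale span = 4.096 V; LSB = 4.096/2^10 = 4.000 mV.
(0.8588 − 0) / 0.004 = 214.700 LSBs.
So the output code is 215.
In hexadecimal (0x-prefixed): 0xD7.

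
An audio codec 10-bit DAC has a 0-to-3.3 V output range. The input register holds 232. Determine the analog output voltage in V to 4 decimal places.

LSB = 3.3 V / 2^10 = 3.223 mV.
V_out = 0 + 232 × 0.00322266 V = 0.747656 V.

0.7477 V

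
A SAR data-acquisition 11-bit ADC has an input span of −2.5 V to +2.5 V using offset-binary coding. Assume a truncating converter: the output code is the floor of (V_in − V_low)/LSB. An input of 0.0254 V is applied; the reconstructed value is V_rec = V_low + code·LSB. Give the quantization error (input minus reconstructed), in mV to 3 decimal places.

0.986 mV

One LSB is 5 V / 2048 = 2.441 mV.
(0.0254 − (−2.5))/0.00244141 = 1034.4038; ⌊·⌋ gives code 1034.
Code 1034 maps back to (−2.5) + 1034×0.00244141 V = 0.024414062 V.
Error = 0.0254 − 0.024414062 = 0.000985938 V = 0.986 mV.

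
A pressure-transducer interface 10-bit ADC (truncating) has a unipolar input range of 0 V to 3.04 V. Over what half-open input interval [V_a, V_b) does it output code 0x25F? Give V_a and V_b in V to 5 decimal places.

LSB = 3.04/2^10 = 2.969 mV.
Code 0x25F = 607 decimal.
V_a = V_low + 607·LSB = 1.80203 V; V_b = V_low + 608·LSB = 1.805 V.

[1.80203 V, 1.80500 V)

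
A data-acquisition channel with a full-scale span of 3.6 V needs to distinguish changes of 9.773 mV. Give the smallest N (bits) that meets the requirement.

9 bits

Number of steps required ≥ 3.6 V / 9.773 mV = 368.36.
Need 2^N ≥ 368.36; 2^8 = 256, 2^9 = 512.
Minimum N = 9.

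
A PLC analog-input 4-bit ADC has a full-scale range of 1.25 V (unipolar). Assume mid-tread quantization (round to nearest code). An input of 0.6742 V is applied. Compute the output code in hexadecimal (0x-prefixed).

code 0x9 (decimal 9)

With 16 levels over 1.25 V, one step is 78.125 mV.
(V_in − V_low)/LSB = (0.6742 − 0) / 0.078125 = 8.630.
Round → code 9.
In hexadecimal (0x-prefixed): 0x9.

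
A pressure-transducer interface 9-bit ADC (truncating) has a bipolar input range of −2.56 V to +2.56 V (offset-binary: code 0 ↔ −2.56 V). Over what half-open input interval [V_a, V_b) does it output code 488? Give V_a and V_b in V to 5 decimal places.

[2.32000 V, 2.33000 V)

LSB = 5.12/2^9 = 10.000 mV.
V_a = V_low + 488·LSB = 2.32 V; V_b = V_low + 489·LSB = 2.33 V.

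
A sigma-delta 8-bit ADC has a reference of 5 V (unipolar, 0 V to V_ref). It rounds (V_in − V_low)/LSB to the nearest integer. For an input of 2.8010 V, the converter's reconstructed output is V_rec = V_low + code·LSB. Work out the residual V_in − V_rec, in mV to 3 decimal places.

LSB = 5/2^8 = 19.531 mV.
(2.8010 − 0)/0.0195312 = 143.4112; round gives code 143.
Reconstructed: 2.7929688 V.
Error = 2.8010 − 2.7929688 = 0.00803125 V = 8.031 mV.

8.031 mV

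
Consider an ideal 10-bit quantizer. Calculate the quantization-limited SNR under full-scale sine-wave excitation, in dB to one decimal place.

SNR ≈ 6.02·N + 1.76 dB = 6.02·10 + 1.76 = 61.96 dB.

62.0 dB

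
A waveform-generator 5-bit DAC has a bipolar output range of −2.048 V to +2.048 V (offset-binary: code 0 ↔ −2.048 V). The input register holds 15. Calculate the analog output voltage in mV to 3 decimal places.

-128.000 mV

LSB = 4.096 V / 2^5 = 128.000 mV.
V_out = (−2.048) + 15 × 0.128 V = -0.128 V.
= -128.000 mV.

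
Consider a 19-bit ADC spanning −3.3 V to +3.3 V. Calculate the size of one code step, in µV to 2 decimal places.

Full-scale span = 6.6 V.
LSB = 6.6 / 2^19 = 6.6 / 524288 = 1.25885e-05 V = 12.59 µV.

12.59 µV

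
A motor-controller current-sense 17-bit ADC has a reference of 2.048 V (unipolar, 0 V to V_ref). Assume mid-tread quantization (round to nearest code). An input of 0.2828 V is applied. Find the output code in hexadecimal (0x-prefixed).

Full-scale span = 2.048 V; LSB = 2.048/2^17 = 15.62 µV.
(V_in − V_low)/LSB = (0.2828 − 0) / 1.5625e-05 = 18099.200.
So the output code is 18099.
In hexadecimal (0x-prefixed): 0x46B3.

code 0x46B3 (decimal 18099)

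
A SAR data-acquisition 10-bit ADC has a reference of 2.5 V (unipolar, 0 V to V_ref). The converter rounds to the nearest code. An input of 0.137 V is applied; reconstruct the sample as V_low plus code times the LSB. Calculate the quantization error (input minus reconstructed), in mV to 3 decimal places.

0.281 mV

One LSB is 2.5 V / 1024 = 2.441 mV.
Scaled input = 56.1152 LSBs, so code = 56.
Code 56 maps back to 0 + 56×0.00244141 V = 0.13671875 V.
Error = 0.137 − 0.13671875 = 0.00028125 V = 0.281 mV.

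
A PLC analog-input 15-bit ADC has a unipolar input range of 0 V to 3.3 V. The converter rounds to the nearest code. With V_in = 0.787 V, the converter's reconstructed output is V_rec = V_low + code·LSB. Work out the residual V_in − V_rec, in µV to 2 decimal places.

LSB = 3.3/2^15 = 100.71 µV.
Scaled input = 7814.6715 LSBs, so code = 7815.
Code 7815 maps back to 0 + 7815×0.000100708 V = 0.78703308 V.
Difference: -3.30811e-05 V → -33.08 µV.

-33.08 µV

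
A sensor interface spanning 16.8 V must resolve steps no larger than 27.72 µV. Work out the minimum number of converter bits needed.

Number of steps required ≥ 16.8 V / 27.72 µV = 606060.61.
Need 2^N ≥ 606060.61; 2^19 = 524288, 2^20 = 1048576.
Minimum N = 20.

20 bits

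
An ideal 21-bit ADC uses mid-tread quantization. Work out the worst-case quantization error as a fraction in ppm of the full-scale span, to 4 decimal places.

Rounding → worst-case error = ½ LSB = V_FS/2^22, so 1e+06/4194304 = 0.238419 ppm of full scale.

0.2384 ppm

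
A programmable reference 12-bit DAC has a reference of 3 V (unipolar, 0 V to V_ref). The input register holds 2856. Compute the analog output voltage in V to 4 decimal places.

2.0918 V

LSB = 3 V / 2^12 = 0.732 mV.
V_out = 0 + 2856 × 0.000732422 V = 2.0918 V.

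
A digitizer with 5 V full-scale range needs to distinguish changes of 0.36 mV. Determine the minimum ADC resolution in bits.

14 bits

Number of steps required ≥ 5 V / 0.36 mV = 13888.89.
Need 2^N ≥ 13888.89; 2^13 = 8192, 2^14 = 16384.
Minimum N = 14.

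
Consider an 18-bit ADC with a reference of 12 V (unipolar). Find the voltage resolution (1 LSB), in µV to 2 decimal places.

Full-scale span = 12 V.
LSB = 12 / 2^18 = 12 / 262144 = 4.57764e-05 V = 45.78 µV.

45.78 µV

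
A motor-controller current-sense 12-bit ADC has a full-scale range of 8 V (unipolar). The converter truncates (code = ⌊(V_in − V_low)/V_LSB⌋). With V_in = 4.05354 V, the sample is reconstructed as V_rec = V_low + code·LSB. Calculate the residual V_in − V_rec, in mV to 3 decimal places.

Step size: 8 V ÷ 2^12 = 1.953 mV.
(V_in − V_low)/LSB = (4.05354 − 0)/0.00195312 = 2075.4125 → code 2075 (floor).
V_rec = 0 + 2075·0.00195312 = 4.0527344 V.
Error = 4.05354 − 4.0527344 = 0.000805625 V = 0.806 mV.

0.806 mV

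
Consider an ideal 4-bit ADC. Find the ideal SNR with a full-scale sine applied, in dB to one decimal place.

25.8 dB

SNR ≈ 6.02·N + 1.76 dB = 6.02·4 + 1.76 = 25.84 dB.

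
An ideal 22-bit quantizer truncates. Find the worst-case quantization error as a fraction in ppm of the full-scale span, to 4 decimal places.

0.2384 ppm

Truncating → worst-case error = 1 LSB = V_FS/2^22, so 1e+06/4194304 = 0.238419 ppm of full scale.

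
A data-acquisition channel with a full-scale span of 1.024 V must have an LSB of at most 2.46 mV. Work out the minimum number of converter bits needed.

Number of steps required ≥ 1.024 V / 2.46 mV = 416.26.
Need 2^N ≥ 416.26; 2^8 = 256, 2^9 = 512.
Minimum N = 9.

9 bits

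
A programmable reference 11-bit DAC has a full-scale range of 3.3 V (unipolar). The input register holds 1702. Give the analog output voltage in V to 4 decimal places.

2.7425 V

LSB = 3.3 V / 2^11 = 1.611 mV.
V_out = 0 + 1702 × 0.00161133 V = 2.74248 V.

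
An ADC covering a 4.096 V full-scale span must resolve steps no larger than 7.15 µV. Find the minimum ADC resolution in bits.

20 bits

Number of steps required ≥ 4.096 V / 7.15 µV = 572867.13.
Need 2^N ≥ 572867.13; 2^19 = 524288, 2^20 = 1048576.
Minimum N = 20.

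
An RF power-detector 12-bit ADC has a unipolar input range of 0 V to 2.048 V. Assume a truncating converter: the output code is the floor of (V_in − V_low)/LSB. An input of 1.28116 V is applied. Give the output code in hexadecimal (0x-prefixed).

code 0xA02 (decimal 2562)

Full-scale span = 2.048 V; LSB = 2.048/2^12 = 0.500 mV.
Input sits at 2562.320 steps above V_low.
Floor → code 2562.
In hexadecimal (0x-prefixed): 0xA02.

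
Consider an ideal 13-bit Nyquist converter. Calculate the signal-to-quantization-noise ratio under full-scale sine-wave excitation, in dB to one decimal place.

SNR ≈ 6.02·N + 1.76 dB = 6.02·13 + 1.76 = 80.02 dB.

80.0 dB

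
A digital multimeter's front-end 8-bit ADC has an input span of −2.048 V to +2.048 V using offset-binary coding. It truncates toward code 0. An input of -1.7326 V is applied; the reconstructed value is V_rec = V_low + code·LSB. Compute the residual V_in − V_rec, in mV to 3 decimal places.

LSB = 4.096/2^8 = 16.000 mV.
(-1.7326 − (−2.048))/0.016 = 19.7125; ⌊·⌋ gives code 19.
V_rec = (−2.048) + 19·0.016 = -1.744 V.
Difference: 0.0114 V → 11.400 mV.

11.400 mV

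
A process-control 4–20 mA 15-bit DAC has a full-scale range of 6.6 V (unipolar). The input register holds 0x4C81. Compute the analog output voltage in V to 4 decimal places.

LSB = 6.6 V / 2^15 = 201.42 µV.
Code 0x4C81 = 19585 decimal.
V_out = 0 + 19585 × 0.000201416 V = 3.94473 V.

3.9447 V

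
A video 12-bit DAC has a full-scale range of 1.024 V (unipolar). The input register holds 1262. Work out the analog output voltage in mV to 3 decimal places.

LSB = 1.024 V / 2^12 = 250.00 µV.
V_out = 0 + 1262 × 0.00025 V = 0.3155 V.
= 315.500 mV.

315.500 mV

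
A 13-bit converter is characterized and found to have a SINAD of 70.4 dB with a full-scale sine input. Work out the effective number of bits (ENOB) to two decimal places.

11.40 bits

ENOB = (SINAD − 1.76) / 6.02 = (70.4 − 1.76)/6.02 = 11.402.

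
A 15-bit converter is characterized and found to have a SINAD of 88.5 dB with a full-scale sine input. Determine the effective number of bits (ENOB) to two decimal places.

ENOB = (SINAD − 1.76) / 6.02 = (88.5 − 1.76)/6.02 = 14.409.

14.41 bits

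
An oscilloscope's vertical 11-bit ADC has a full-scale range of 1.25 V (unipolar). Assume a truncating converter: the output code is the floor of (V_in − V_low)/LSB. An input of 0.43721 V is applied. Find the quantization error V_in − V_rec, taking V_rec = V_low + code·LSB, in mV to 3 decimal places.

0.198 mV

One LSB is 1.25 V / 2048 = 0.610 mV.
(V_in − V_low)/LSB = (0.43721 − 0)/0.000610352 = 716.3249 → code 716 (floor).
V_rec = 0 + 716·0.000610352 = 0.43701172 V.
Error = 0.43721 − 0.43701172 = 0.000198281 V = 0.198 mV.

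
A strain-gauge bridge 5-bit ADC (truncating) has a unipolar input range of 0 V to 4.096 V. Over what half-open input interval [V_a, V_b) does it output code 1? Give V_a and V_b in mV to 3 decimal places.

LSB = 4.096/2^5 = 128.000 mV.
V_a = V_low + 1·LSB = 0.128 V; V_b = V_low + 2·LSB = 0.256 V.

[128.000 mV, 256.000 mV)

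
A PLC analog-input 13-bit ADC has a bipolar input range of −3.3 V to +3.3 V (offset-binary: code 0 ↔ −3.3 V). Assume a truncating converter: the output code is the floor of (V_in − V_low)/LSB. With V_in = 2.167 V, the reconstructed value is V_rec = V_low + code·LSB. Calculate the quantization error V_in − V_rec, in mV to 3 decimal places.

One LSB is 6.6 V / 8192 = 0.806 mV.
(V_in − V_low)/LSB = (2.167 − (−3.3))/0.000805664 = 6785.7067 → code 6785 (floor).
Code 6785 maps back to (−3.3) + 6785×0.000805664 V = 2.1664307 V.
V_in − V_rec = 0.000569336 V = 0.569 mV.

0.569 mV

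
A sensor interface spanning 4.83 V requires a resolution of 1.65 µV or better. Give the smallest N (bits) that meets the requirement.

22 bits

Number of steps required ≥ 4.83 V / 1.65 µV = 2927272.73.
Need 2^N ≥ 2927272.73; 2^21 = 2097152, 2^22 = 4194304.
Minimum N = 22.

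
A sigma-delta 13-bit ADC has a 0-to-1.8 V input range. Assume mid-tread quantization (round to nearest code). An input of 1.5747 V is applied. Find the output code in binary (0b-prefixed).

With 8192 levels over 1.8 V, one step is 219.73 µV.
(V_in − V_low)/LSB = (1.5747 − 0) / 0.000219727 = 7166.635.
round(7166.635) = 7167.
In binary (0b-prefixed): 0b1101111111111.

code 0b1101111111111 (decimal 7167)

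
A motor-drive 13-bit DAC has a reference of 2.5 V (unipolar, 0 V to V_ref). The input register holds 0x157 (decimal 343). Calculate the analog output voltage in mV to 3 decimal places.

LSB = 2.5 V / 2^13 = 305.18 µV.
Code 0x157 = 343 decimal.
V_out = 0 + 343 × 0.000305176 V = 0.104675 V.
= 104.675 mV.

104.675 mV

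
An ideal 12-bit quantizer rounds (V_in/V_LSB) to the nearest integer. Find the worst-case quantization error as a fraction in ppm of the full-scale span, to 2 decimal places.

122.07 ppm

Rounding → worst-case error = ½ LSB = V_FS/2^13, so 1e+06/8192 = 122.07 ppm of full scale.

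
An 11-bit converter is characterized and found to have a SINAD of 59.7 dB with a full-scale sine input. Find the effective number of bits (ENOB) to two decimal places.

9.62 bits

ENOB = (SINAD − 1.76) / 6.02 = (59.7 − 1.76)/6.02 = 9.625.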